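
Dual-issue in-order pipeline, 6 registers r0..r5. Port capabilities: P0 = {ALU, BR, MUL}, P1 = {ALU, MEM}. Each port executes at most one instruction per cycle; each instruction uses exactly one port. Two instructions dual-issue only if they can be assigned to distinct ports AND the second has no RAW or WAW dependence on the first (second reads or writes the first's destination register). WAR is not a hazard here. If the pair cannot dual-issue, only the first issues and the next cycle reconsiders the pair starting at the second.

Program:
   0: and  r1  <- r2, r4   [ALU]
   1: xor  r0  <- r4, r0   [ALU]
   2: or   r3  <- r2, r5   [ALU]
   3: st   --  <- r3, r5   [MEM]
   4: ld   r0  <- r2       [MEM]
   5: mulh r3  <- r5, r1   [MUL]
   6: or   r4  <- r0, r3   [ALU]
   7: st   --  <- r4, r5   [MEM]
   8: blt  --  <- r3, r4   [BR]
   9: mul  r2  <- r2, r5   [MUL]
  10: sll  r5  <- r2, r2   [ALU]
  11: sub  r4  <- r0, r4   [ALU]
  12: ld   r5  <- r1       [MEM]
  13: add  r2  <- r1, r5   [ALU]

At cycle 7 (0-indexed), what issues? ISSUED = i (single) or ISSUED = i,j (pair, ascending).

ISSUED = 10,11

[0] i0+i1  and.ALU+xor.ALU  -- pair
[1] i2  or.ALU  -- RAW r3
[2] i3  st.MEM  -- no-port MEM/MEM
[3] i4+i5  ld.MEM+mulh.MUL  -- pair
[4] i6  or.ALU  -- RAW r4
[5] i7+i8  st.MEM+blt.BR  -- pair
[6] i9  mul.MUL  -- RAW r2
[7] i10+i11  sll.ALU+sub.ALU  -- pair
[8] i12  ld.MEM  -- RAW r5
[9] i13  add.ALU  -- tail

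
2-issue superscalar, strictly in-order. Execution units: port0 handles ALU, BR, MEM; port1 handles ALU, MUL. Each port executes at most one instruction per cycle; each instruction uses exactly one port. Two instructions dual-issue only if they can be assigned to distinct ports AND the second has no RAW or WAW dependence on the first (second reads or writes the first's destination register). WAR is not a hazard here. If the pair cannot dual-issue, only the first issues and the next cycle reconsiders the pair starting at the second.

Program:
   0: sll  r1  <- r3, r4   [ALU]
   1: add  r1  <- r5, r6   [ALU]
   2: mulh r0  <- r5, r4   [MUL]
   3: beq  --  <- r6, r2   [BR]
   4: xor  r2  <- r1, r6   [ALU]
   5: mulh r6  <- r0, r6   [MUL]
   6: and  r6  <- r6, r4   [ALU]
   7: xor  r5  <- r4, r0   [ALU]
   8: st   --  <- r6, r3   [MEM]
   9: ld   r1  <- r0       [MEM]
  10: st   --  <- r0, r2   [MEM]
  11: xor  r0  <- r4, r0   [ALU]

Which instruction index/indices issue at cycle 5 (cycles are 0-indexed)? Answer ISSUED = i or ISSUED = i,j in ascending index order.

ISSUED = 8

  cy0 -> i0 (sll) WAW r1
  cy1 -> i1,i2 (add+mulh) 2-wide
  cy2 -> i3,i4 (beq+xor) 2-wide
  cy3 -> i5 (mulh) RAW+WAW r6
  cy4 -> i6,i7 (and+xor) 2-wide
  cy5 -> i8 (st) no-port MEM/MEM
  cy6 -> i9 (ld) no-port MEM/MEM
  cy7 -> i10,i11 (st+xor) 2-wide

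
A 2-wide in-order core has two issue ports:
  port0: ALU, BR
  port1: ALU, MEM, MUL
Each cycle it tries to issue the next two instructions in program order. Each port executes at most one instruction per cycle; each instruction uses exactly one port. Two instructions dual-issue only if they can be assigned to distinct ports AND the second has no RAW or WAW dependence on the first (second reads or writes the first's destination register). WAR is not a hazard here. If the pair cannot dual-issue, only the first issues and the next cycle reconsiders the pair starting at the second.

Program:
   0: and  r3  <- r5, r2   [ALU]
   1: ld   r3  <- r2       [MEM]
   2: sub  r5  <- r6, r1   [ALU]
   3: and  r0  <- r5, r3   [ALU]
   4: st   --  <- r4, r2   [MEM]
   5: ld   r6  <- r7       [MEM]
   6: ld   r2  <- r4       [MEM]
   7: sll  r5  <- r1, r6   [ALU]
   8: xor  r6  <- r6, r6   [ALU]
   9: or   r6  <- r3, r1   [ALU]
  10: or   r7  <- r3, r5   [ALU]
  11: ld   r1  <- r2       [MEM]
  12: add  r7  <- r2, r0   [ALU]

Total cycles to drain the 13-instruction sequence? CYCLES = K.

CYCLES = 8

0. and @i0  | WAW r3
1. ld sub @i1,i2  | 2-wide
2. and st @i3,i4  | 2-wide
3. ld @i5  | no-port MEM/MEM
4. ld sll @i6,i7  | 2-wide
5. xor @i8  | WAW r6
6. or or @i9,i10  | 2-wide
7. ld add @i11,i12  | 2-wide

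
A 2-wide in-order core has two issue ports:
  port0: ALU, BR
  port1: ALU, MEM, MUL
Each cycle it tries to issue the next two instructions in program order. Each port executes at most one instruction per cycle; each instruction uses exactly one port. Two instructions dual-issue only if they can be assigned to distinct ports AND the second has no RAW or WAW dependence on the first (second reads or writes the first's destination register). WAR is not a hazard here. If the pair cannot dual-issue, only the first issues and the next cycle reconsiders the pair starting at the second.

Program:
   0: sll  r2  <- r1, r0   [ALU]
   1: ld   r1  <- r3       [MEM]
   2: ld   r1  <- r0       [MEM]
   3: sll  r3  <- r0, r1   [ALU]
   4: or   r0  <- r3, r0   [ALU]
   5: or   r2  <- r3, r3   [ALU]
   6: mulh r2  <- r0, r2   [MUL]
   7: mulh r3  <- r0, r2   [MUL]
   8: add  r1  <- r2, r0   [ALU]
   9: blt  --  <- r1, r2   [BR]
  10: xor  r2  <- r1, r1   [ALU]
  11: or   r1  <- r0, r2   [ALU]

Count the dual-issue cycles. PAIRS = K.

[0] i0&i1  sll.ALU;ld.MEM  -- dual
[1] i2  ld.MEM  -- RAW r1
[2] i3  sll.ALU  -- RAW r3
[3] i4&i5  or.ALU;or.ALU  -- dual
[4] i6  mulh.MUL  -- no-port MUL/MUL
[5] i7&i8  mulh.MUL;add.ALU  -- dual
[6] i9&i10  blt.BR;xor.ALU  -- dual
[7] i11  or.ALU  -- tail

PAIRS = 4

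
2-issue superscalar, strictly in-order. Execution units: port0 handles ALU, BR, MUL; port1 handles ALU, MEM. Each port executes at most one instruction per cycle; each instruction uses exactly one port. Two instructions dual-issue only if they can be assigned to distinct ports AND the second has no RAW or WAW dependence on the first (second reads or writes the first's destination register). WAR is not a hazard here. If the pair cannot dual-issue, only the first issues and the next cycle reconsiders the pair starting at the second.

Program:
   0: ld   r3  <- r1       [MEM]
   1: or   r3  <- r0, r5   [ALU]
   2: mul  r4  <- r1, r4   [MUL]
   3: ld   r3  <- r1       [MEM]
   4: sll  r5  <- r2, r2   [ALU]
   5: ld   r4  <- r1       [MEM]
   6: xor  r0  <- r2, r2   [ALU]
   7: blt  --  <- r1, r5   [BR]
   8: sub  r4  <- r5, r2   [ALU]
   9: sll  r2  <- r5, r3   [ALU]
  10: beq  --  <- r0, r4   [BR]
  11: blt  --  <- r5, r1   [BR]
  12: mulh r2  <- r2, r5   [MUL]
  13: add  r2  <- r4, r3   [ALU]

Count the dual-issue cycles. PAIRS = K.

t=0 i0:ld ; WAW r3
t=1 i1,i2:or/mul ; dual
t=2 i3,i4:ld/sll ; dual
t=3 i5,i6:ld/xor ; dual
t=4 i7,i8:blt/sub ; dual
t=5 i9,i10:sll/beq ; dual
t=6 i11:blt ; no-port BR/MUL
t=7 i12:mulh ; WAW r2
t=8 i13:add ; tail

PAIRS = 5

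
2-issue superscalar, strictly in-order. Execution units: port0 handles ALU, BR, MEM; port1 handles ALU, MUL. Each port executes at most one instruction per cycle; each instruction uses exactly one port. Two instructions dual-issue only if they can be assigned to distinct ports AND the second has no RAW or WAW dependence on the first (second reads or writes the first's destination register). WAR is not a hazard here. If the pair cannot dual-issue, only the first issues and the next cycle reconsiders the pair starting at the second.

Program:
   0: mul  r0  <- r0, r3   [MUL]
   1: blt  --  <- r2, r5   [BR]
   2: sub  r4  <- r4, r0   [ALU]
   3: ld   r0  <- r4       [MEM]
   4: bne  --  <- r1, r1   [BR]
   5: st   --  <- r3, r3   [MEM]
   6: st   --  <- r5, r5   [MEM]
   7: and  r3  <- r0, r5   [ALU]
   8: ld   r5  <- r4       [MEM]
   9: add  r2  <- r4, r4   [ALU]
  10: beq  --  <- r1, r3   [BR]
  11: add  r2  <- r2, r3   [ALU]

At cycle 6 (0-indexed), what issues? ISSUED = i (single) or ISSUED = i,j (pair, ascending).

[0] i0,i1  mul+blt  -- 2-wide
[1] i2  sub  -- RAW r4
[2] i3  ld  -- no-port MEM/BR
[3] i4  bne  -- no-port BR/MEM
[4] i5  st  -- no-port MEM/MEM
[5] i6,i7  st+and  -- 2-wide
[6] i8,i9  ld+add  -- 2-wide
[7] i10,i11  beq+add  -- 2-wide

ISSUED = 8,9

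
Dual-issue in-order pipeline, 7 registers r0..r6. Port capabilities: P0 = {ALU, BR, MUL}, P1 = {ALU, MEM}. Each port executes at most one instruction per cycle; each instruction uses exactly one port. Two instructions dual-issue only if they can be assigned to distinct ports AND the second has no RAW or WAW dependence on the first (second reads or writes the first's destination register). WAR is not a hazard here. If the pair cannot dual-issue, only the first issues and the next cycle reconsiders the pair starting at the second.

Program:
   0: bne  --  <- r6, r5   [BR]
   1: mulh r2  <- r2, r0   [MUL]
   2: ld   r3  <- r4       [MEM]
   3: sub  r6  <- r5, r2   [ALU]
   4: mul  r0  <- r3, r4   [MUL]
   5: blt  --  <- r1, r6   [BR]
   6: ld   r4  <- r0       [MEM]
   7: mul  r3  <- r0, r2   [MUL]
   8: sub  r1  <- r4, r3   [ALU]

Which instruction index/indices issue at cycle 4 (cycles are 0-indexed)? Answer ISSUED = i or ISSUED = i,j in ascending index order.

ISSUED = 7

[0] i0  bne  -- no-port BR/MUL
[1] i1/i2  mulh ld  -- pair
[2] i3/i4  sub mul  -- pair
[3] i5/i6  blt ld  -- pair
[4] i7  mul  -- RAW r3
[5] i8  sub  -- tail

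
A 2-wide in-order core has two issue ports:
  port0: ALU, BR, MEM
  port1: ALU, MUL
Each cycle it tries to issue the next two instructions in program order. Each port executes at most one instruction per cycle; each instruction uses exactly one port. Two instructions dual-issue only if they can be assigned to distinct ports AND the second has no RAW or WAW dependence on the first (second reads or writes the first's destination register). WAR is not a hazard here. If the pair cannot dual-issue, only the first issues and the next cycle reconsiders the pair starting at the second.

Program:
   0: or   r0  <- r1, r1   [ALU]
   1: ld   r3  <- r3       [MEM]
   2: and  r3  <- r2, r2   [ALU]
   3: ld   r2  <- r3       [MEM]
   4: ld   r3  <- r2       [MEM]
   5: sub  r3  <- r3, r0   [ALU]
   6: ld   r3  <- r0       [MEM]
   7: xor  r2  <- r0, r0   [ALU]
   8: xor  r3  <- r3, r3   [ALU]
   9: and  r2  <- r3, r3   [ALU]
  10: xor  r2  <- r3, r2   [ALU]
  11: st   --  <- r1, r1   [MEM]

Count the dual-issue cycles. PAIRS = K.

PAIRS = 3

  cy0 -> i0,i1 (or.ALU/ld.MEM) dual
  cy1 -> i2 (and.ALU) RAW r3
  cy2 -> i3 (ld.MEM) no-port MEM/MEM
  cy3 -> i4 (ld.MEM) RAW+WAW r3
  cy4 -> i5 (sub.ALU) WAW r3
  cy5 -> i6,i7 (ld.MEM/xor.ALU) dual
  cy6 -> i8 (xor.ALU) RAW r3
  cy7 -> i9 (and.ALU) RAW+WAW r2
  cy8 -> i10,i11 (xor.ALU/st.MEM) dual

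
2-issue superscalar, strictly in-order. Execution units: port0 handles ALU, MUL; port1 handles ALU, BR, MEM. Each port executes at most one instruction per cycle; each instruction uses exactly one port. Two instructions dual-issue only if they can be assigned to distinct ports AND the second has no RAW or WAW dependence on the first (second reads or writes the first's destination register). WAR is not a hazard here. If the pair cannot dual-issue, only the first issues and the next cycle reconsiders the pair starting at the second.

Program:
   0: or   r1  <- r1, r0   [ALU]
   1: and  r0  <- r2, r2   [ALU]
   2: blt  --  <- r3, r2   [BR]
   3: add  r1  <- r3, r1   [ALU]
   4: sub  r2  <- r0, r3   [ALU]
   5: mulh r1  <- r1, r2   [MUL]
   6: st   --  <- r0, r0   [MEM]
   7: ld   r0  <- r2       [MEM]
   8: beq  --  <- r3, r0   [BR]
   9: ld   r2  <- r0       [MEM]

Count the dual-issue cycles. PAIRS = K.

PAIRS = 3

t=0 i0&i1:or.ALU/and.ALU ; pair
t=1 i2&i3:blt.BR/add.ALU ; pair
t=2 i4:sub.ALU ; RAW r2
t=3 i5&i6:mulh.MUL/st.MEM ; pair
t=4 i7:ld.MEM ; no-port MEM/BR
t=5 i8:beq.BR ; no-port BR/MEM
t=6 i9:ld.MEM ; tail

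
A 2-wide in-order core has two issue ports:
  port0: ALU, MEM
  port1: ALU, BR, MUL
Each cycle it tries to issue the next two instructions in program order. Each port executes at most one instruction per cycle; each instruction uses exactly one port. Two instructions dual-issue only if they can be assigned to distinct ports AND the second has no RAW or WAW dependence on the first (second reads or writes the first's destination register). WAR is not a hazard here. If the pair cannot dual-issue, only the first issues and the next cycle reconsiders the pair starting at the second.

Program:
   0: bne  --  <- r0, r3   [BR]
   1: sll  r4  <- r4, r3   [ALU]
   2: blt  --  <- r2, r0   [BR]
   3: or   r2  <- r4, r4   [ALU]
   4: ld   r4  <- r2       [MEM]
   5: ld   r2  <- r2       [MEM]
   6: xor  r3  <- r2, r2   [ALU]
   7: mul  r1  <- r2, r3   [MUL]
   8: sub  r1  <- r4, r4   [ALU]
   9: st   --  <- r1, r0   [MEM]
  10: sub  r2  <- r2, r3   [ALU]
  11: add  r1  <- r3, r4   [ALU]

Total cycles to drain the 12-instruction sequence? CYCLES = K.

CYCLES = 9

t=0 i0/i1:bne.BR sll.ALU ; dual
t=1 i2/i3:blt.BR or.ALU ; dual
t=2 i4:ld.MEM ; no-port MEM/MEM
t=3 i5:ld.MEM ; RAW r2
t=4 i6:xor.ALU ; RAW r3
t=5 i7:mul.MUL ; WAW r1
t=6 i8:sub.ALU ; RAW r1
t=7 i9/i10:st.MEM sub.ALU ; dual
t=8 i11:add.ALU ; tail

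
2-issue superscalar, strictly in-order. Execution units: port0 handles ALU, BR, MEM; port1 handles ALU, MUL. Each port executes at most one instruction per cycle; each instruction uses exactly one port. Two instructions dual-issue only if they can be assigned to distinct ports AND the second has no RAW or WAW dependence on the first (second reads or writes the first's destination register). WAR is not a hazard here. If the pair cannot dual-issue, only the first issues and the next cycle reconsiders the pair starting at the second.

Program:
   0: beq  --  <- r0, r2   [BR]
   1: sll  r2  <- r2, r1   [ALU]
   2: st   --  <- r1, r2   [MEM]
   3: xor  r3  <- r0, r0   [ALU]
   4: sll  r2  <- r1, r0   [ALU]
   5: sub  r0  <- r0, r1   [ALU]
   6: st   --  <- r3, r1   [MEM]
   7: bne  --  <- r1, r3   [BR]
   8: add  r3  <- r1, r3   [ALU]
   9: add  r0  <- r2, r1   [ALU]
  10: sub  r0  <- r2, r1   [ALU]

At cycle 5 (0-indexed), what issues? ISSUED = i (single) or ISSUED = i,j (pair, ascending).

#0 head=0: beq sll i0,i1 pair
#1 head=2: st xor i2,i3 pair
#2 head=4: sll sub i4,i5 pair
#3 head=6: st i6 no-port MEM/BR
#4 head=7: bne add i7,i8 pair
#5 head=9: add i9 WAW r0
#6 head=10: sub i10 tail

ISSUED = 9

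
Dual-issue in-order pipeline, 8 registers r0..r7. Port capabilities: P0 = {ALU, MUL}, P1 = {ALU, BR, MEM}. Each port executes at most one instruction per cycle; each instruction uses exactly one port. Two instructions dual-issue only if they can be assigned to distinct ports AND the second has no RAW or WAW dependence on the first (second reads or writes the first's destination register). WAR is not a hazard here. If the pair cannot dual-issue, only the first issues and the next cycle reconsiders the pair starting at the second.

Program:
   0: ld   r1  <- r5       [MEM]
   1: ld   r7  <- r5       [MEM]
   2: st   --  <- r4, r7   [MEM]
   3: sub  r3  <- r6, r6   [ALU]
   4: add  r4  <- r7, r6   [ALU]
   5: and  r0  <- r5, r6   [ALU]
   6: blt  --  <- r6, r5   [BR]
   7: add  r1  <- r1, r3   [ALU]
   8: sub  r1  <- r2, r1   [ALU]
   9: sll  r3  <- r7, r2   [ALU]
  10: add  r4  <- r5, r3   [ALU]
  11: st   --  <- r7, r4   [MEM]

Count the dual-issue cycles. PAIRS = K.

t=0 i0:ld.MEM ; no-port MEM/MEM
t=1 i1:ld.MEM ; no-port MEM/MEM
t=2 i2,i3:st.MEM sub.ALU ; 2-wide
t=3 i4,i5:add.ALU and.ALU ; 2-wide
t=4 i6,i7:blt.BR add.ALU ; 2-wide
t=5 i8,i9:sub.ALU sll.ALU ; 2-wide
t=6 i10:add.ALU ; RAW r4
t=7 i11:st.MEM ; tail

PAIRS = 4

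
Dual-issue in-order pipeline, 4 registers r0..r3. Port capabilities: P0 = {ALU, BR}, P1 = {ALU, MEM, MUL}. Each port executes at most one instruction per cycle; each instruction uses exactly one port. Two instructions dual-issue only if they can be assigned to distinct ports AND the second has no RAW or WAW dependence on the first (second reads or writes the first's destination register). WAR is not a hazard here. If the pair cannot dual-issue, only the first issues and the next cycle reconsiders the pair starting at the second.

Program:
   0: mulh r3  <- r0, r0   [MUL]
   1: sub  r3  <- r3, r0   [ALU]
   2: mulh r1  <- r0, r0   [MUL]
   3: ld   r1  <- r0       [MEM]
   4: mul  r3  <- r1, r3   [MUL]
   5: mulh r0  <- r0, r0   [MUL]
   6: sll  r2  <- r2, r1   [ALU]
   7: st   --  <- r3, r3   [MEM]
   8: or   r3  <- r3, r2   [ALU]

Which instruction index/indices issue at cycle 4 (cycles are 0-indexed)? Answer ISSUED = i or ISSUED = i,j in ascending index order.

ISSUED = 5,6

t=0 i0:mulh ; RAW+WAW r3
t=1 i1&i2:sub mulh ; pair
t=2 i3:ld ; no-port MEM/MUL
t=3 i4:mul ; no-port MUL/MUL
t=4 i5&i6:mulh sll ; pair
t=5 i7&i8:st or ; pair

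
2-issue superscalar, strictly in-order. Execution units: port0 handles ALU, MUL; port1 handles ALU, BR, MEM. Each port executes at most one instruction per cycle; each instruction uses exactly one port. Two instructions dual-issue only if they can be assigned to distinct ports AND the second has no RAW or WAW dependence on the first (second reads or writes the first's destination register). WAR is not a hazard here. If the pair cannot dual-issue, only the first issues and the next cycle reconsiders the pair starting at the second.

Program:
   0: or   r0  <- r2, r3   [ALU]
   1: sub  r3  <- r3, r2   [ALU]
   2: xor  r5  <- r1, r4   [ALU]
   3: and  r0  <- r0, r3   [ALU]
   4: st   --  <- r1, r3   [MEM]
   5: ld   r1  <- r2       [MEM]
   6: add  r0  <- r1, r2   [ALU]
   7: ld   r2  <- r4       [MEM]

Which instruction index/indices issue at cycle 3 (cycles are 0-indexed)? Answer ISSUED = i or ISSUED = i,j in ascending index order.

ISSUED = 5

[0] i0,i1  or.ALU/sub.ALU  -- dual
[1] i2,i3  xor.ALU/and.ALU  -- dual
[2] i4  st.MEM  -- no-port MEM/MEM
[3] i5  ld.MEM  -- RAW r1
[4] i6,i7  add.ALU/ld.MEM  -- dual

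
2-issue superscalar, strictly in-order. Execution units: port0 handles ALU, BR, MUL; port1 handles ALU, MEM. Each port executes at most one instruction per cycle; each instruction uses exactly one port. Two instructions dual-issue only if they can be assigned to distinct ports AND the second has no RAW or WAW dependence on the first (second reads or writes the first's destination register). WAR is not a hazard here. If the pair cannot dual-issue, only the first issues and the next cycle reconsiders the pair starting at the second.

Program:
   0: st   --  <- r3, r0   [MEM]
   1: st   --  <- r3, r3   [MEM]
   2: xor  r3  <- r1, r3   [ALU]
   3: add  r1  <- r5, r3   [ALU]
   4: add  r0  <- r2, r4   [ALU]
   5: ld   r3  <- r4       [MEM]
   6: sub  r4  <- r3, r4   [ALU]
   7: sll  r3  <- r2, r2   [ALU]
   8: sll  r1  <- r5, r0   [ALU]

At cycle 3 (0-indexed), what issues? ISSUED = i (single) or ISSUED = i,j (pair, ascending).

ISSUED = 5

  cy0 -> i0 (st.MEM) no-port MEM/MEM
  cy1 -> i1+i2 (st.MEM/xor.ALU) pair
  cy2 -> i3+i4 (add.ALU/add.ALU) pair
  cy3 -> i5 (ld.MEM) RAW r3
  cy4 -> i6+i7 (sub.ALU/sll.ALU) pair
  cy5 -> i8 (sll.ALU) tail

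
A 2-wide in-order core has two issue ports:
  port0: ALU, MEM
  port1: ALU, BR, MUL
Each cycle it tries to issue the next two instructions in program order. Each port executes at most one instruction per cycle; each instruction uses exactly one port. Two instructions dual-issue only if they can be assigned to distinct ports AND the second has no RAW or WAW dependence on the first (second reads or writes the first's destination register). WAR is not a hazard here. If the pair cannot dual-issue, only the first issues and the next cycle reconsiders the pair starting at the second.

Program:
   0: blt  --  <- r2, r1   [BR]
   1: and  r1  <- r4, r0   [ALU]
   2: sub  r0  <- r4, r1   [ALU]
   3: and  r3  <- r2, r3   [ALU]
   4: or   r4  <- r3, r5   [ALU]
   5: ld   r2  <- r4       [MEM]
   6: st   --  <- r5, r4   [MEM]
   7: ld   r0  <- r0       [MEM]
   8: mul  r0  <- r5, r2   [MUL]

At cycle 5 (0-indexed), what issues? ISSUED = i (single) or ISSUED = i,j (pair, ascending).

c0: i0/i1 blt.BR/and.ALU  2-wide
c1: i2/i3 sub.ALU/and.ALU  2-wide
c2: i4 or.ALU  RAW r4
c3: i5 ld.MEM  no-port MEM/MEM
c4: i6 st.MEM  no-port MEM/MEM
c5: i7 ld.MEM  WAW r0
c6: i8 mul.MUL  tail

ISSUED = 7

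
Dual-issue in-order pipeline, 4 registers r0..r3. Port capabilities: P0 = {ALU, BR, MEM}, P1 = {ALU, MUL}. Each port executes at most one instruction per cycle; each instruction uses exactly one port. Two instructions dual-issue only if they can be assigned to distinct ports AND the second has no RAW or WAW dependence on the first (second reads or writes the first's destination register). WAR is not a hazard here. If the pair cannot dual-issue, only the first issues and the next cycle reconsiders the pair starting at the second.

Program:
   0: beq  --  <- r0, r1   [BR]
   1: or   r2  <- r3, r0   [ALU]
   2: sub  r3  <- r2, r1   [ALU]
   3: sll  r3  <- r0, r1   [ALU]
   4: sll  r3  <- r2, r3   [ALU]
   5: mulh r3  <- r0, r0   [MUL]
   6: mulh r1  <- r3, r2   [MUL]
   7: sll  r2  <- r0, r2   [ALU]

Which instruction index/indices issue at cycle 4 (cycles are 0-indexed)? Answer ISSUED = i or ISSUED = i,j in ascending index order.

#0 head=0: beq/or i0/i1 dual
#1 head=2: sub i2 WAW r3
#2 head=3: sll i3 RAW+WAW r3
#3 head=4: sll i4 WAW r3
#4 head=5: mulh i5 no-port MUL/MUL
#5 head=6: mulh/sll i6/i7 dual

ISSUED = 5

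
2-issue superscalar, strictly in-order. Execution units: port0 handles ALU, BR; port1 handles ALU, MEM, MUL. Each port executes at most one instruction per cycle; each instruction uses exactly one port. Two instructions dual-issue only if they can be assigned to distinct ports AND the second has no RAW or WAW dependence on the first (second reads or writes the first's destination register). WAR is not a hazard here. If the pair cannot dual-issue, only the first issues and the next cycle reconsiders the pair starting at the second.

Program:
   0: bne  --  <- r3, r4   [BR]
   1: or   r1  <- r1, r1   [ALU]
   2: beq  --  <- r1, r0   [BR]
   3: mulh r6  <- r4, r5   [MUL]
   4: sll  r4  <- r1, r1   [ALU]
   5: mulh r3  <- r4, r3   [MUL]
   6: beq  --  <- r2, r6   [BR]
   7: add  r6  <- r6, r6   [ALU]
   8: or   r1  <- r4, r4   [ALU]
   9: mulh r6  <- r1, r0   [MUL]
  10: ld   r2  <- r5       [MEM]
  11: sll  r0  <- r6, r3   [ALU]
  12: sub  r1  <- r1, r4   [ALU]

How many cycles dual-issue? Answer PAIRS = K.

PAIRS = 5

0. bne;or @i0/i1  | dual
1. beq;mulh @i2/i3  | dual
2. sll @i4  | RAW r4
3. mulh;beq @i5/i6  | dual
4. add;or @i7/i8  | dual
5. mulh @i9  | no-port MUL/MEM
6. ld;sll @i10/i11  | dual
7. sub @i12  | tail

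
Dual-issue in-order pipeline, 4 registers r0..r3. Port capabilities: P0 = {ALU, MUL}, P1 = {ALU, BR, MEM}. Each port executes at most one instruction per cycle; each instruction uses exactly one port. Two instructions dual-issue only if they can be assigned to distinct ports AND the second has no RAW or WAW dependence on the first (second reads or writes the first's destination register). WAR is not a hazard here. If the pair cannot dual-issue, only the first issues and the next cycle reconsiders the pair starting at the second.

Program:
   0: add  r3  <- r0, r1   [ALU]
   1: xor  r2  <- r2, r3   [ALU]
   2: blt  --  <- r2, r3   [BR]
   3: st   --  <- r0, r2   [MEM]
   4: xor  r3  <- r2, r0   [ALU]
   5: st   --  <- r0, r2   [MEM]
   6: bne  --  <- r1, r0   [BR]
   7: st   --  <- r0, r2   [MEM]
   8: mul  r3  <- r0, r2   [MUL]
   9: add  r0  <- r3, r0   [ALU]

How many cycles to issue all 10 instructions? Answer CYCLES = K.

[0] i0  add  -- RAW r3
[1] i1  xor  -- RAW r2
[2] i2  blt  -- no-port BR/MEM
[3] i3+i4  st+xor  -- dual
[4] i5  st  -- no-port MEM/BR
[5] i6  bne  -- no-port BR/MEM
[6] i7+i8  st+mul  -- dual
[7] i9  add  -- tail

CYCLES = 8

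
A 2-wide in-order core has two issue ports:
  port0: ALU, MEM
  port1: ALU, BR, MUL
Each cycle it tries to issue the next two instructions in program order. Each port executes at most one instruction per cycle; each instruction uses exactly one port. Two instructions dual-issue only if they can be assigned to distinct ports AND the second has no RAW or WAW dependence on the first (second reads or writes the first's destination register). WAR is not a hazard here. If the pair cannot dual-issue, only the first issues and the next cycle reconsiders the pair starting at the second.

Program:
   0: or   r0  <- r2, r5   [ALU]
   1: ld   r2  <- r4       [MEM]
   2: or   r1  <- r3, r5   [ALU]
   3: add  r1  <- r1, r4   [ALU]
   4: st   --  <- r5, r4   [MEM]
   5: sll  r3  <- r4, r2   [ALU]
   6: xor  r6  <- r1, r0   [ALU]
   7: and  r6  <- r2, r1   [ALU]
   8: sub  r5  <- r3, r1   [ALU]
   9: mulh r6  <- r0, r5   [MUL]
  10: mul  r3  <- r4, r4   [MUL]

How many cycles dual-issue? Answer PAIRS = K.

PAIRS = 4

0. or ld @i0,i1  | 2-wide
1. or @i2  | RAW+WAW r1
2. add st @i3,i4  | 2-wide
3. sll xor @i5,i6  | 2-wide
4. and sub @i7,i8  | 2-wide
5. mulh @i9  | no-port MUL/MUL
6. mul @i10  | tail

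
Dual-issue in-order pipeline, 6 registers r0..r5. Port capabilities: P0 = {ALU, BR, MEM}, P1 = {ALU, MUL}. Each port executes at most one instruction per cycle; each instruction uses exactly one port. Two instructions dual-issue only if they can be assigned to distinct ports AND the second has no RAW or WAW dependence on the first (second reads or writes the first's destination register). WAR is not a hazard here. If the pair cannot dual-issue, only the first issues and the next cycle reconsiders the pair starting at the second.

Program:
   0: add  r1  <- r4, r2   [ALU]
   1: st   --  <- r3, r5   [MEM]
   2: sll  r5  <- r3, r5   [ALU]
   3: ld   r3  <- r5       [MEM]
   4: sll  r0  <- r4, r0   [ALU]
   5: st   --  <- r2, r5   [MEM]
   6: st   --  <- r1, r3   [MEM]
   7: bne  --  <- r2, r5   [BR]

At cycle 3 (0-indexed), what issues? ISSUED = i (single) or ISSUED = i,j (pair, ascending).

ISSUED = 5

0. add.ALU+st.MEM @i0,i1  | dual
1. sll.ALU @i2  | RAW r5
2. ld.MEM+sll.ALU @i3,i4  | dual
3. st.MEM @i5  | no-port MEM/MEM
4. st.MEM @i6  | no-port MEM/BR
5. bne.BR @i7  | tail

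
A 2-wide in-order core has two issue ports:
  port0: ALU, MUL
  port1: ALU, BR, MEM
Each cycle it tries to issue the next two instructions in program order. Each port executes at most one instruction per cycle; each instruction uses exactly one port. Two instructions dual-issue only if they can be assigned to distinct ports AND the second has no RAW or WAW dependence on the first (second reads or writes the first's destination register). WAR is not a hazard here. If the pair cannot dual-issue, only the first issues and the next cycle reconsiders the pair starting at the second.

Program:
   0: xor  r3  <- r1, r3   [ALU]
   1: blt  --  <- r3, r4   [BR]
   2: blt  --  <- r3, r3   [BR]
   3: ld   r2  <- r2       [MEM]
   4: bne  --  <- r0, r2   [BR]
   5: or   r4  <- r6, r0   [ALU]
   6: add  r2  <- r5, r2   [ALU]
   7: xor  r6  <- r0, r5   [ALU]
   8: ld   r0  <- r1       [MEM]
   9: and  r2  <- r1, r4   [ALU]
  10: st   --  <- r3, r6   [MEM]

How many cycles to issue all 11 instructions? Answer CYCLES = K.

[0] i0  xor  -- RAW r3
[1] i1  blt  -- no-port BR/BR
[2] i2  blt  -- no-port BR/MEM
[3] i3  ld  -- no-port MEM/BR
[4] i4+i5  bne or  -- 2-wide
[5] i6+i7  add xor  -- 2-wide
[6] i8+i9  ld and  -- 2-wide
[7] i10  st  -- tail

CYCLES = 8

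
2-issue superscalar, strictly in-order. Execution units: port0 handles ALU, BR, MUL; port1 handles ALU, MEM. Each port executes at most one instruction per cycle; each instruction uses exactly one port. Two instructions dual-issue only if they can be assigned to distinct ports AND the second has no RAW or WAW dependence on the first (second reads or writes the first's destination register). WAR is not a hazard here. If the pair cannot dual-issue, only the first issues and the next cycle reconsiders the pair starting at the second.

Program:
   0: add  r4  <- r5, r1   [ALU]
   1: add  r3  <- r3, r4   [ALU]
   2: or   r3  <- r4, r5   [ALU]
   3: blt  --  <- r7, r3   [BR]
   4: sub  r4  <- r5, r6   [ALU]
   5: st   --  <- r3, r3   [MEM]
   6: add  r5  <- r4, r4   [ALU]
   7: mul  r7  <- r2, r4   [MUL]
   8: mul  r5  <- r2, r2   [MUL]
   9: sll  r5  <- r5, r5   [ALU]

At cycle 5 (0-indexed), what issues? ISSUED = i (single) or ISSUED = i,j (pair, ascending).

#0 head=0: add i0 RAW r4
#1 head=1: add i1 WAW r3
#2 head=2: or i2 RAW r3
#3 head=3: blt;sub i3&i4 2-wide
#4 head=5: st;add i5&i6 2-wide
#5 head=7: mul i7 no-port MUL/MUL
#6 head=8: mul i8 RAW+WAW r5
#7 head=9: sll i9 tail

ISSUED = 7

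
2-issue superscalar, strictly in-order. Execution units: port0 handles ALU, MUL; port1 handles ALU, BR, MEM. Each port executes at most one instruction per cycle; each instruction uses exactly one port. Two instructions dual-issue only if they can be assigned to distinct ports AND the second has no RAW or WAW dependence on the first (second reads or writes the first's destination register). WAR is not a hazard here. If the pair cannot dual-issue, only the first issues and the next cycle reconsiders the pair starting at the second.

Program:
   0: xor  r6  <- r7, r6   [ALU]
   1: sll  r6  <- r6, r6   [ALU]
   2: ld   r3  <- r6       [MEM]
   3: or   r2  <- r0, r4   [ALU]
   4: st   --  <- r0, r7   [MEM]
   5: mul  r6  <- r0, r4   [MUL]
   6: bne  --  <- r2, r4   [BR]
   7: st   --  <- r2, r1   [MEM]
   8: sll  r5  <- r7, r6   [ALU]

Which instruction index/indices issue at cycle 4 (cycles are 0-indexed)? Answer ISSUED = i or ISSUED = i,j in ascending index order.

ISSUED = 6

c0: i0 xor.ALU  RAW+WAW r6
c1: i1 sll.ALU  RAW r6
c2: i2,i3 ld.MEM/or.ALU  pair
c3: i4,i5 st.MEM/mul.MUL  pair
c4: i6 bne.BR  no-port BR/MEM
c5: i7,i8 st.MEM/sll.ALU  pair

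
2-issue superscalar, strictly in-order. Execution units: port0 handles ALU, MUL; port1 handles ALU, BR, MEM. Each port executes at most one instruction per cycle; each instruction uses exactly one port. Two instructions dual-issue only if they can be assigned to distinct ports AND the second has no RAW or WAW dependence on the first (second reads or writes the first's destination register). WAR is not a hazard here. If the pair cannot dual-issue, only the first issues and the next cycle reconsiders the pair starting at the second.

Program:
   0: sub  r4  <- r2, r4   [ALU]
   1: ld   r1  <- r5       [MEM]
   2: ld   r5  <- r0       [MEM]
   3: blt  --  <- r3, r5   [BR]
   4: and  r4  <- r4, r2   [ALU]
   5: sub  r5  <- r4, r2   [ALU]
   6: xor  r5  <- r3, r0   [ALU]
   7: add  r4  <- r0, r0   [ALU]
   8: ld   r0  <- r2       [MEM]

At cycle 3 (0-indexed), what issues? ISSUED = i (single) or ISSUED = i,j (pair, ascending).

ISSUED = 5

c0: i0,i1 sub.ALU ld.MEM  2-wide
c1: i2 ld.MEM  no-port MEM/BR
c2: i3,i4 blt.BR and.ALU  2-wide
c3: i5 sub.ALU  WAW r5
c4: i6,i7 xor.ALU add.ALU  2-wide
c5: i8 ld.MEM  tail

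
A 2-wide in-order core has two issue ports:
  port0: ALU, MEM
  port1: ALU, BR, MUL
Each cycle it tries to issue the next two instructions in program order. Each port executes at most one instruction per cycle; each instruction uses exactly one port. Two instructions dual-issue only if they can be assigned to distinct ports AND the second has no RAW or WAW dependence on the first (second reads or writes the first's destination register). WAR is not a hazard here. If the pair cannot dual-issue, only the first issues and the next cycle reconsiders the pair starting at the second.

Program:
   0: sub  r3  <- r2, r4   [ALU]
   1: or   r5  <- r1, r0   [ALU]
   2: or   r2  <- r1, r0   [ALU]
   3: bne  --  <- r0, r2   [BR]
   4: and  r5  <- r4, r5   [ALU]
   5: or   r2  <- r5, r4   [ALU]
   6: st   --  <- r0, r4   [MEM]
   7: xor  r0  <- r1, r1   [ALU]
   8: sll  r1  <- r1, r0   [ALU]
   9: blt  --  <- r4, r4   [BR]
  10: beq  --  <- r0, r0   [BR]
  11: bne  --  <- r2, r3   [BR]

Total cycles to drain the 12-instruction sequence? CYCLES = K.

CYCLES = 8

#0 head=0: sub.ALU;or.ALU i0/i1 2-wide
#1 head=2: or.ALU i2 RAW r2
#2 head=3: bne.BR;and.ALU i3/i4 2-wide
#3 head=5: or.ALU;st.MEM i5/i6 2-wide
#4 head=7: xor.ALU i7 RAW r0
#5 head=8: sll.ALU;blt.BR i8/i9 2-wide
#6 head=10: beq.BR i10 no-port BR/BR
#7 head=11: bne.BR i11 tail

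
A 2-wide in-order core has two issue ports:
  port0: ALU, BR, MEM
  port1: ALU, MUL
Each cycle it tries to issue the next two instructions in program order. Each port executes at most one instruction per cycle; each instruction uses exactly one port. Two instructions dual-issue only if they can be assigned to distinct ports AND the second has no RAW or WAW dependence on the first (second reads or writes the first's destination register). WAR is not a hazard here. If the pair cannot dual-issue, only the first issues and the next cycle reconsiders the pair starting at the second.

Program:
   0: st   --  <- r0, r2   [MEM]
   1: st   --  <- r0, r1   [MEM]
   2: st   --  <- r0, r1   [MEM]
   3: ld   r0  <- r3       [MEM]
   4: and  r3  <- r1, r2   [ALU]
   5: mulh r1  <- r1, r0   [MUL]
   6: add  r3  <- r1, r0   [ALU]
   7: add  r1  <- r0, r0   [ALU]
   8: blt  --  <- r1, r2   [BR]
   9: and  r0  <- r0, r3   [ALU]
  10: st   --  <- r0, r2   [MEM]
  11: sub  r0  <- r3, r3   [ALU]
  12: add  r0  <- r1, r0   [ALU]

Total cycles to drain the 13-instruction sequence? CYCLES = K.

CYCLES = 9

0. st @i0  | no-port MEM/MEM
1. st @i1  | no-port MEM/MEM
2. st @i2  | no-port MEM/MEM
3. ld and @i3&i4  | dual
4. mulh @i5  | RAW r1
5. add add @i6&i7  | dual
6. blt and @i8&i9  | dual
7. st sub @i10&i11  | dual
8. add @i12  | tail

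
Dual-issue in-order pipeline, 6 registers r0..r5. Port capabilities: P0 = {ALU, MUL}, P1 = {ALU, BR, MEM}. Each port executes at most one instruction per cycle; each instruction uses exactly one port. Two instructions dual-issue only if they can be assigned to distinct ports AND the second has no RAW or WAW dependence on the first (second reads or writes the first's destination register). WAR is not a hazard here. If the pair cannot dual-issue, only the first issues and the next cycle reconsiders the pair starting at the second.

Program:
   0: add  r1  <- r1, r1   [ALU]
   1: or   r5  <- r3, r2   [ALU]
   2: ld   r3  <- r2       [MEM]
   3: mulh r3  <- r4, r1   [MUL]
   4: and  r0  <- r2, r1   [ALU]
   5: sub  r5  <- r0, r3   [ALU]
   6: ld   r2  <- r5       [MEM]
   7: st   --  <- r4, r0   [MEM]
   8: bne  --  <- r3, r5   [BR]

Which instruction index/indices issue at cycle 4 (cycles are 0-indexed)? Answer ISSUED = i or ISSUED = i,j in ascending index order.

  cy0 -> i0/i1 (add or) dual
  cy1 -> i2 (ld) WAW r3
  cy2 -> i3/i4 (mulh and) dual
  cy3 -> i5 (sub) RAW r5
  cy4 -> i6 (ld) no-port MEM/MEM
  cy5 -> i7 (st) no-port MEM/BR
  cy6 -> i8 (bne) tail

ISSUED = 6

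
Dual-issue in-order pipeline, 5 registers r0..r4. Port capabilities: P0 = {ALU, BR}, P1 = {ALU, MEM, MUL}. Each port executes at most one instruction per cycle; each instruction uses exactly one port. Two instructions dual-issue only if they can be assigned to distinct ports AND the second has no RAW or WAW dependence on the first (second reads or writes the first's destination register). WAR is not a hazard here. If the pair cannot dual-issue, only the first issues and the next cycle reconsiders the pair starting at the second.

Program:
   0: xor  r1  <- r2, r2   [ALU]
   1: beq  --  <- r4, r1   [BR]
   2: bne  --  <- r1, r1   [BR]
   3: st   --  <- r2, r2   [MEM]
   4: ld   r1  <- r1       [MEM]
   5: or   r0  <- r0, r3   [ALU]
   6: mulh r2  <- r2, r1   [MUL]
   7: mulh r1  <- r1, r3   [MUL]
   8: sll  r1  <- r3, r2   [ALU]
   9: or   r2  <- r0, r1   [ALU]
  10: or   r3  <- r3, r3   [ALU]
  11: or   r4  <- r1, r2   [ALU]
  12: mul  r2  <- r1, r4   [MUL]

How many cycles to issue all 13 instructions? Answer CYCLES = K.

c0: i0 xor  RAW r1
c1: i1 beq  no-port BR/BR
c2: i2,i3 bne+st  2-wide
c3: i4,i5 ld+or  2-wide
c4: i6 mulh  no-port MUL/MUL
c5: i7 mulh  WAW r1
c6: i8 sll  RAW r1
c7: i9,i10 or+or  2-wide
c8: i11 or  RAW r4
c9: i12 mul  tail

CYCLES = 10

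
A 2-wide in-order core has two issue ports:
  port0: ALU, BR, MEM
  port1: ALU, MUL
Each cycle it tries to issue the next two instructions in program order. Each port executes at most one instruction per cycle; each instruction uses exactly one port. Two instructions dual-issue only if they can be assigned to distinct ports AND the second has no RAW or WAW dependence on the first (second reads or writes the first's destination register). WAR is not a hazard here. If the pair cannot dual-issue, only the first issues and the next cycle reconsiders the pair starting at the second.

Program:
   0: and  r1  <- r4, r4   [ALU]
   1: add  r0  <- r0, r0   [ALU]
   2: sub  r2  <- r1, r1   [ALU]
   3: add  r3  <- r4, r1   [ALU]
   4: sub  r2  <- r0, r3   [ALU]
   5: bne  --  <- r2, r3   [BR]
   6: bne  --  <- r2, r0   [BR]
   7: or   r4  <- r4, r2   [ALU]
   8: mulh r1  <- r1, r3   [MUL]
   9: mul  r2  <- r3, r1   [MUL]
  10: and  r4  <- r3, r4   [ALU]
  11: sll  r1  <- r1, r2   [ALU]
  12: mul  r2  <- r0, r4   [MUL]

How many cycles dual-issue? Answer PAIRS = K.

  cy0 -> i0&i1 (and.ALU;add.ALU) dual
  cy1 -> i2&i3 (sub.ALU;add.ALU) dual
  cy2 -> i4 (sub.ALU) RAW r2
  cy3 -> i5 (bne.BR) no-port BR/BR
  cy4 -> i6&i7 (bne.BR;or.ALU) dual
  cy5 -> i8 (mulh.MUL) no-port MUL/MUL
  cy6 -> i9&i10 (mul.MUL;and.ALU) dual
  cy7 -> i11&i12 (sll.ALU;mul.MUL) dual

PAIRS = 5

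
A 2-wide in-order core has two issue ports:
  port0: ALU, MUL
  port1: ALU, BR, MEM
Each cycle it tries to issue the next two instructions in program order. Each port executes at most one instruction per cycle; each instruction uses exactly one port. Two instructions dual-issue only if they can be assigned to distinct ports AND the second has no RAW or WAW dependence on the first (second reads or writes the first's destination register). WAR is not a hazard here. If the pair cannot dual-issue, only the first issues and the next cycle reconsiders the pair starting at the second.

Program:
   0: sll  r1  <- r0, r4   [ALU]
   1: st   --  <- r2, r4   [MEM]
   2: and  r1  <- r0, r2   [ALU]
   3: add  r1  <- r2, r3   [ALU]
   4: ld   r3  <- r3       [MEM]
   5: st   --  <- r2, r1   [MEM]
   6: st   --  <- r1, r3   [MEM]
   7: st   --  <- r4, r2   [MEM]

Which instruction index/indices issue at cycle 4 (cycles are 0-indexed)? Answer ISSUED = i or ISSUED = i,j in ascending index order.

ISSUED = 6

t=0 i0,i1:sll.ALU+st.MEM ; pair
t=1 i2:and.ALU ; WAW r1
t=2 i3,i4:add.ALU+ld.MEM ; pair
t=3 i5:st.MEM ; no-port MEM/MEM
t=4 i6:st.MEM ; no-port MEM/MEM
t=5 i7:st.MEM ; tail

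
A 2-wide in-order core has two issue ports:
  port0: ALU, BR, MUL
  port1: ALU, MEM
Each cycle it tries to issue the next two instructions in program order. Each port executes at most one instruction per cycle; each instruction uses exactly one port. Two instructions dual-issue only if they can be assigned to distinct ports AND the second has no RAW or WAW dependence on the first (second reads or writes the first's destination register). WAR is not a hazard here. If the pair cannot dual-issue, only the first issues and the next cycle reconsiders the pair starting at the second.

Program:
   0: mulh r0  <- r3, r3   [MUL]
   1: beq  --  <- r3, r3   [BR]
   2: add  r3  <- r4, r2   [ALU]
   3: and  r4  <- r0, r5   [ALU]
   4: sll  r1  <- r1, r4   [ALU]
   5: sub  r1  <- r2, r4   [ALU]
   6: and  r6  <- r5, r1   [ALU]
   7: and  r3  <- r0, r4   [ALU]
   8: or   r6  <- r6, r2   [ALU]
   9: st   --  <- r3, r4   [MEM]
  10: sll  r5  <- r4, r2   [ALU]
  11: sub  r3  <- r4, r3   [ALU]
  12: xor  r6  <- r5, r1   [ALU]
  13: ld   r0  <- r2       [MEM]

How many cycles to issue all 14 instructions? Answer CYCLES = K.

c0: i0 mulh.MUL  no-port MUL/BR
c1: i1/i2 beq.BR;add.ALU  2-wide
c2: i3 and.ALU  RAW r4
c3: i4 sll.ALU  WAW r1
c4: i5 sub.ALU  RAW r1
c5: i6/i7 and.ALU;and.ALU  2-wide
c6: i8/i9 or.ALU;st.MEM  2-wide
c7: i10/i11 sll.ALU;sub.ALU  2-wide
c8: i12/i13 xor.ALU;ld.MEM  2-wide

CYCLES = 9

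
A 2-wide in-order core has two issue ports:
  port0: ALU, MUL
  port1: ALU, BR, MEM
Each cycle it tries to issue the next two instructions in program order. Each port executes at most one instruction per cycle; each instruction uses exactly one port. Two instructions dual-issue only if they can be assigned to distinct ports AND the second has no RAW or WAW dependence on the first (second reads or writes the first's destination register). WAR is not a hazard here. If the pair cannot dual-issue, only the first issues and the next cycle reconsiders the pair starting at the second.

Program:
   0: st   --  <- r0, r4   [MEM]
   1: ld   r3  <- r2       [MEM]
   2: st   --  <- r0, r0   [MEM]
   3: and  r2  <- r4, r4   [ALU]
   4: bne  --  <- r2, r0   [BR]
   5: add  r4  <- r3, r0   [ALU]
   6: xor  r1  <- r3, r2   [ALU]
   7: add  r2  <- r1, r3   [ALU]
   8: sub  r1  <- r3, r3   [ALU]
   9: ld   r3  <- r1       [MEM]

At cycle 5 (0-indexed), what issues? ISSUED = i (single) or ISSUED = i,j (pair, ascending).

ISSUED = 7,8

c0: i0 st.MEM  no-port MEM/MEM
c1: i1 ld.MEM  no-port MEM/MEM
c2: i2+i3 st.MEM and.ALU  dual
c3: i4+i5 bne.BR add.ALU  dual
c4: i6 xor.ALU  RAW r1
c5: i7+i8 add.ALU sub.ALU  dual
c6: i9 ld.MEM  tail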